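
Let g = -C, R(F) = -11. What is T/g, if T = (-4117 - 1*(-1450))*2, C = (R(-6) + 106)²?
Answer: 5334/9025 ≈ 0.59102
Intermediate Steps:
C = 9025 (C = (-11 + 106)² = 95² = 9025)
T = -5334 (T = (-4117 + 1450)*2 = -2667*2 = -5334)
g = -9025 (g = -1*9025 = -9025)
T/g = -5334/(-9025) = -5334*(-1/9025) = 5334/9025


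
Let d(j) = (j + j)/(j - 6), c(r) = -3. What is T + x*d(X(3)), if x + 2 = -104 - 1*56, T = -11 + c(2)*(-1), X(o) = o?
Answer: 316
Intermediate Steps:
d(j) = 2*j/(-6 + j) (d(j) = (2*j)/(-6 + j) = 2*j/(-6 + j))
T = -8 (T = -11 - 3*(-1) = -11 + 3 = -8)
x = -162 (x = -2 + (-104 - 1*56) = -2 + (-104 - 56) = -2 - 160 = -162)
T + x*d(X(3)) = -8 - 324*3/(-6 + 3) = -8 - 324*3/(-3) = -8 - 324*3*(-1)/3 = -8 - 162*(-2) = -8 + 324 = 316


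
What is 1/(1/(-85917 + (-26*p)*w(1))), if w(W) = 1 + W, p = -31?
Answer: -84305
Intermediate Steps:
1/(1/(-85917 + (-26*p)*w(1))) = 1/(1/(-85917 + (-26*(-31))*(1 + 1))) = 1/(1/(-85917 + 806*2)) = 1/(1/(-85917 + 1612)) = 1/(1/(-84305)) = 1/(-1/84305) = -84305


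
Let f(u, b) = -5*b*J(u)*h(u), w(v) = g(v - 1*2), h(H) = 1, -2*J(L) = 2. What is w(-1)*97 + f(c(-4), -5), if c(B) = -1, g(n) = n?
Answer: -316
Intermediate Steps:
J(L) = -1 (J(L) = -½*2 = -1)
w(v) = -2 + v (w(v) = v - 1*2 = v - 2 = -2 + v)
f(u, b) = 5*b (f(u, b) = -5*b*(-1) = -5*(-b) = -(-5)*b = 5*b)
w(-1)*97 + f(c(-4), -5) = (-2 - 1)*97 + 5*(-5) = -3*97 - 25 = -291 - 25 = -316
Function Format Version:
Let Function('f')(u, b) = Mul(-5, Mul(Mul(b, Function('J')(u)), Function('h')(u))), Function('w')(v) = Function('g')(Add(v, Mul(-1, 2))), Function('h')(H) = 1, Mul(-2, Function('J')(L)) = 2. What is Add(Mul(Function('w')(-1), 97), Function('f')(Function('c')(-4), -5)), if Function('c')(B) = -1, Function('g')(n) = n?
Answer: -316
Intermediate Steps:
Function('J')(L) = -1 (Function('J')(L) = Mul(Rational(-1, 2), 2) = -1)
Function('w')(v) = Add(-2, v) (Function('w')(v) = Add(v, Mul(-1, 2)) = Add(v, -2) = Add(-2, v))
Function('f')(u, b) = Mul(5, b) (Function('f')(u, b) = Mul(-5, Mul(Mul(b, -1), 1)) = Mul(-5, Mul(Mul(-1, b), 1)) = Mul(-5, Mul(-1, b)) = Mul(5, b))
Add(Mul(Function('w')(-1), 97), Function('f')(Function('c')(-4), -5)) = Add(Mul(Add(-2, -1), 97), Mul(5, -5)) = Add(Mul(-3, 97), -25) = Add(-291, -25) = -316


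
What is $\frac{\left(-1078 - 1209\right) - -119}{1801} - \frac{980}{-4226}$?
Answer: $- \frac{3698494}{3805513} \approx -0.97188$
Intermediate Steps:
$\frac{\left(-1078 - 1209\right) - -119}{1801} - \frac{980}{-4226} = \left(\left(-1078 - 1209\right) + 119\right) \frac{1}{1801} - - \frac{490}{2113} = \left(-2287 + 119\right) \frac{1}{1801} + \frac{490}{2113} = \left(-2168\right) \frac{1}{1801} + \frac{490}{2113} = - \frac{2168}{1801} + \frac{490}{2113} = - \frac{3698494}{3805513}$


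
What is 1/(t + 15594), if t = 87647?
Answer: 1/103241 ≈ 9.6861e-6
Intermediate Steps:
1/(t + 15594) = 1/(87647 + 15594) = 1/103241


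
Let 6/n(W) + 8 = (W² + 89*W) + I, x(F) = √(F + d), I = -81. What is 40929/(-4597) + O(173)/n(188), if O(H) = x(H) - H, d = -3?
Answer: -13781506307/9194 + 17329*√170/2 ≈ -1.3860e+6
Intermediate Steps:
x(F) = √(-3 + F) (x(F) = √(F - 3) = √(-3 + F))
n(W) = 6/(-89 + W² + 89*W) (n(W) = 6/(-8 + ((W² + 89*W) - 81)) = 6/(-8 + (-81 + W² + 89*W)) = 6/(-89 + W² + 89*W))
O(H) = √(-3 + H) - H
40929/(-4597) + O(173)/n(188) = 40929/(-4597) + (√(-3 + 173) - 1*173)/((6/(-89 + 188² + 89*188))) = 40929*(-1/4597) + (√170 - 173)/((6/(-89 + 35344 + 16732))) = -40929/4597 + (-173 + √170)/((6/51987)) = -40929/4597 + (-173 + √170)/((6*(1/51987))) = -40929/4597 + (-173 + √170)/(2/17329) = -40929/4597 + (-173 + √170)*(17329/2) = -40929/4597 + (-2997917/2 + 17329*√170/2) = -13781506307/9194 + 17329*√170/2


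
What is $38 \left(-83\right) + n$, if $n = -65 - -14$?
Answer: $-3205$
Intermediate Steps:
$n = -51$ ($n = -65 + 14 = -51$)
$38 \left(-83\right) + n = 38 \left(-83\right) - 51 = -3154 - 51 = -3205$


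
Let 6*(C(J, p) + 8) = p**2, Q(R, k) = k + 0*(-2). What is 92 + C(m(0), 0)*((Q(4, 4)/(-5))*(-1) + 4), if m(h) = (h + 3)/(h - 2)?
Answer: 268/5 ≈ 53.600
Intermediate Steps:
Q(R, k) = k (Q(R, k) = k + 0 = k)
m(h) = (3 + h)/(-2 + h)
C(J, p) = -8 + p**2/6
92 + C(m(0), 0)*((Q(4, 4)/(-5))*(-1) + 4) = 92 + (-8 + (1/6)*0**2)*((4/(-5))*(-1) + 4) = 92 + (-8 + (1/6)*0)*((4*(-1/5))*(-1) + 4) = 92 + (-8 + 0)*(-4/5*(-1) + 4) = 92 - 8*(4/5 + 4) = 92 - 8*24/5 = 92 - 192/5 = 268/5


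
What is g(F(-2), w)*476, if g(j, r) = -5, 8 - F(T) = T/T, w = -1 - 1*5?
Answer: -2380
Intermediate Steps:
w = -6 (w = -1 - 5 = -6)
F(T) = 7 (F(T) = 8 - T/T = 8 - 1*1 = 8 - 1 = 7)
g(F(-2), w)*476 = -5*476 = -2380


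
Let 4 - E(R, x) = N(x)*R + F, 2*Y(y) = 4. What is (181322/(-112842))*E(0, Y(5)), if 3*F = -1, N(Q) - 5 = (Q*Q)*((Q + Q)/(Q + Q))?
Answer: -1178593/169263 ≈ -6.9631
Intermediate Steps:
N(Q) = 5 + Q² (N(Q) = 5 + (Q*Q)*((Q + Q)/(Q + Q)) = 5 + Q²*((2*Q)/((2*Q))) = 5 + Q²*((2*Q)*(1/(2*Q))) = 5 + Q²*1 = 5 + Q²)
Y(y) = 2 (Y(y) = (½)*4 = 2)
F = -⅓ (F = (⅓)*(-1) = -⅓ ≈ -0.33333)
E(R, x) = 13/3 - R*(5 + x²) (E(R, x) = 4 - ((5 + x²)*R - ⅓) = 4 - (R*(5 + x²) - ⅓) = 4 - (-⅓ + R*(5 + x²)) = 4 + (⅓ - R*(5 + x²)) = 13/3 - R*(5 + x²))
(181322/(-112842))*E(0, Y(5)) = (181322/(-112842))*(13/3 - 1*0*(5 + 2²)) = (181322*(-1/112842))*(13/3 - 1*0*(5 + 4)) = -90661*(13/3 - 1*0*9)/56421 = -90661*(13/3 + 0)/56421 = -90661/56421*13/3 = -1178593/169263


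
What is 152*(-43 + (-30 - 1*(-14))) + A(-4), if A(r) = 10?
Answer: -8958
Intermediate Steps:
152*(-43 + (-30 - 1*(-14))) + A(-4) = 152*(-43 + (-30 - 1*(-14))) + 10 = 152*(-43 + (-30 + 14)) + 10 = 152*(-43 - 16) + 10 = 152*(-59) + 10 = -8968 + 10 = -8958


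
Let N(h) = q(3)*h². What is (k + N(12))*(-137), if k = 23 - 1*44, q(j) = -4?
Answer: 81789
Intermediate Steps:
k = -21 (k = 23 - 44 = -21)
N(h) = -4*h²
(k + N(12))*(-137) = (-21 - 4*12²)*(-137) = (-21 - 4*144)*(-137) = (-21 - 576)*(-137) = -597*(-137) = 81789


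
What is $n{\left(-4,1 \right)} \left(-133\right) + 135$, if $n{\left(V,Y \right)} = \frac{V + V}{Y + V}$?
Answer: $- \frac{659}{3} \approx -219.67$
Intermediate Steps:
$n{\left(V,Y \right)} = \frac{2 V}{V + Y}$
$n{\left(-4,1 \right)} \left(-133\right) + 135 = 2 \left(-4\right) \frac{1}{-4 + 1} \left(-133\right) + 135 = 2 \left(-4\right) \frac{1}{-3} \left(-133\right) + 135 = 2 \left(-4\right) \left(- \frac{1}{3}\right) \left(-133\right) + 135 = \frac{8}{3} \left(-133\right) + 135 = - \frac{1064}{3} + 135 = - \frac{659}{3}$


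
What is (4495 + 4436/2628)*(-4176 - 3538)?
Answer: -22789655336/657 ≈ -3.4687e+7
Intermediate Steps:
(4495 + 4436/2628)*(-4176 - 3538) = (4495 + 4436*(1/2628))*(-7714) = (4495 + 1109/657)*(-7714) = (2954324/657)*(-7714) = -22789655336/657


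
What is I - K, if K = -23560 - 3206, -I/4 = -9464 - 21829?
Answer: 151938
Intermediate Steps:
I = 125172 (I = -4*(-9464 - 21829) = -4*(-31293) = 125172)
K = -26766
I - K = 125172 - 1*(-26766) = 125172 + 26766 = 151938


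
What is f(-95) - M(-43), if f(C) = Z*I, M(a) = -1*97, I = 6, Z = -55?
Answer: -233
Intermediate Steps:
M(a) = -97
f(C) = -330 (f(C) = -55*6 = -330)
f(-95) - M(-43) = -330 - 1*(-97) = -330 + 97 = -233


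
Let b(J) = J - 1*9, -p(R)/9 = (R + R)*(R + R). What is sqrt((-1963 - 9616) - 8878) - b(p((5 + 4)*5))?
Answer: 72909 + 3*I*sqrt(2273) ≈ 72909.0 + 143.03*I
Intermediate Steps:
p(R) = -36*R**2 (p(R) = -9*(R + R)*(R + R) = -9*2*R*2*R = -36*R**2)
b(J) = -9 + J (b(J) = J - 9 = -9 + J)
sqrt((-1963 - 9616) - 8878) - b(p((5 + 4)*5)) = sqrt((-1963 - 9616) - 8878) - (-9 - 36*25*(5 + 4)**2) = sqrt(-11579 - 8878) - (-9 - 36*(9*5)**2) = sqrt(-20457) - (-9 - 36*45**2) = 3*I*sqrt(2273) - (-9 - 36*2025) = 3*I*sqrt(2273) - (-9 - 72900) = 3*I*sqrt(2273) - 1*(-72909) = 3*I*sqrt(2273) + 72909 = 72909 + 3*I*sqrt(2273)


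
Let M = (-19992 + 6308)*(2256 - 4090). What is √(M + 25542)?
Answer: √25121998 ≈ 5012.2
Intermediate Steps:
M = 25096456 (M = -13684*(-1834) = 25096456)
√(M + 25542) = √(25096456 + 25542) = √25121998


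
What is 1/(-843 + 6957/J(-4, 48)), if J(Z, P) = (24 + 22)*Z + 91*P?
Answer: -4184/3520155 ≈ -0.0011886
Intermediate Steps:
J(Z, P) = 46*Z + 91*P
1/(-843 + 6957/J(-4, 48)) = 1/(-843 + 6957/(46*(-4) + 91*48)) = 1/(-843 + 6957/(-184 + 4368)) = 1/(-843 + 6957/4184) = 1/(-3520155/4184) = -4184/3520155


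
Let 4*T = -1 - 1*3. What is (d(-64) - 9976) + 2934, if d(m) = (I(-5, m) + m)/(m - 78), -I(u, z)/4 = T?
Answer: -499952/71 ≈ -7041.6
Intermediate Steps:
T = -1 (T = (-1 - 1*3)/4 = (-1 - 3)/4 = (1/4)*(-4) = -1)
I(u, z) = 4 (I(u, z) = -4*(-1) = 4)
d(m) = (4 + m)/(-78 + m) (d(m) = (4 + m)/(m - 78) = (4 + m)/(-78 + m))
(d(-64) - 9976) + 2934 = ((4 - 64)/(-78 - 64) - 9976) + 2934 = (-60/(-142) - 9976) + 2934 = (-1/142*(-60) - 9976) + 2934 = (30/71 - 9976) + 2934 = -708266/71 + 2934 = -499952/71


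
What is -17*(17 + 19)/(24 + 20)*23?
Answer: -3519/11 ≈ -319.91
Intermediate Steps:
-17*(17 + 19)/(24 + 20)*23 = -612/44*23 = -17*9/11*23 = -153/11*23 = -3519/11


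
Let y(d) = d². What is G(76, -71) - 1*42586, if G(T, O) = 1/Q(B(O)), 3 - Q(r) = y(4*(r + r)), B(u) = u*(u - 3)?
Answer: -75236218648307/1766689021 ≈ -42586.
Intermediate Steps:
B(u) = u*(-3 + u)
Q(r) = 3 - 64*r² (Q(r) = 3 - (4*(r + r))² = 3 - (4*(2*r))² = 3 - (8*r)² = 3 - 64*r²)
G(T, O) = 1/(3 - 64*O²*(-3 + O)²)
G(76, -71) - 1*42586 = -1/(-3 + 64*(-71)²*(-3 - 71)²) - 1*42586 = -1/(-3 + 64*5041*(-74)²) - 42586 = -1/(-3 + 64*5041*5476) - 42586 = -1/(-3 + 1766689024) - 42586 = -1/1766689021 - 42586 = -75236218648307/1766689021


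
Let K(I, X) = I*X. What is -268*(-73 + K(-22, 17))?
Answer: 119796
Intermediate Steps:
-268*(-73 + K(-22, 17)) = -268*(-73 - 22*17) = -268*(-73 - 374) = -268*(-447) = 119796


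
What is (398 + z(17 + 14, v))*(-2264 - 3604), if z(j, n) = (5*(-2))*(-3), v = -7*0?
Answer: -2511504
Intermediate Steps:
v = 0
z(j, n) = 30 (z(j, n) = -10*(-3) = 30)
(398 + z(17 + 14, v))*(-2264 - 3604) = (398 + 30)*(-2264 - 3604) = 428*(-5868) = -2511504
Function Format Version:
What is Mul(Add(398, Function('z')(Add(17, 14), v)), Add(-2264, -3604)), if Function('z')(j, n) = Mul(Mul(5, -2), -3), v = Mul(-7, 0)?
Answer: -2511504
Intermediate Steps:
v = 0
Function('z')(j, n) = 30 (Function('z')(j, n) = Mul(-10, -3) = 30)
Mul(Add(398, Function('z')(Add(17, 14), v)), Add(-2264, -3604)) = Mul(Add(398, 30), Add(-2264, -3604)) = Mul(428, -5868) = -2511504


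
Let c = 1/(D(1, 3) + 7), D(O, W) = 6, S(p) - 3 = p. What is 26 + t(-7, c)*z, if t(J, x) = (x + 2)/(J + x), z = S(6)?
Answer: 233/10 ≈ 23.300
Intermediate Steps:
S(p) = 3 + p
z = 9 (z = 3 + 6 = 9)
c = 1/13 (c = 1/(6 + 7) = 1/13 ≈ 0.076923)
t(J, x) = (2 + x)/(J + x)
26 + t(-7, c)*z = 26 + ((2 + 1/13)/(-7 + 1/13))*9 = 26 + ((27/13)/(-90/13))*9 = 26 - 13/90*27/13*9 = 26 - 3/10*9 = 26 - 27/10 = 233/10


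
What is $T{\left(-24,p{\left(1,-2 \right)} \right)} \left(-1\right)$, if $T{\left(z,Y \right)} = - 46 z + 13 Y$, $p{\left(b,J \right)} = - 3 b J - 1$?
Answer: $-1169$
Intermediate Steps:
$p{\left(b,J \right)} = -1 - 3 J b$ ($p{\left(b,J \right)} = - 3 J b - 1 = -1 - 3 J b$)
$T{\left(-24,p{\left(1,-2 \right)} \right)} \left(-1\right) = \left(\left(-46\right) \left(-24\right) + 13 \left(-1 - \left(-6\right) 1\right)\right) \left(-1\right) = \left(1104 + 13 \left(-1 + 6\right)\right) \left(-1\right) = \left(1104 + 13 \cdot 5\right) \left(-1\right) = \left(1104 + 65\right) \left(-1\right) = 1169 \left(-1\right) = -1169$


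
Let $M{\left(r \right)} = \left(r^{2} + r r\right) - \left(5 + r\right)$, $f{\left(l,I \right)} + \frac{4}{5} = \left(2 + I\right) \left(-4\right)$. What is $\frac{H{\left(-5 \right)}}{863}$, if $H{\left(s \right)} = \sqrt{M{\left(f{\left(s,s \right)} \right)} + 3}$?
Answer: $\frac{\sqrt{5942}}{4315} \approx 0.017864$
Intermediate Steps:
$f{\left(l,I \right)} = - \frac{44}{5} - 4 I$ ($f{\left(l,I \right)} = - \frac{4}{5} + \left(2 + I\right) \left(-4\right) = - \frac{4}{5} - \left(8 + 4 I\right) = - \frac{44}{5} - 4 I$)
$M{\left(r \right)} = -5 - r + 2 r^{2}$ ($M{\left(r \right)} = \left(r^{2} + r^{2}\right) - \left(5 + r\right) = 2 r^{2} - \left(5 + r\right) = -5 - r + 2 r^{2}$)
$H{\left(s \right)} = \sqrt{\frac{34}{5} + 2 \left(- \frac{44}{5} - 4 s\right)^{2} + 4 s}$ ($H{\left(s \right)} = \sqrt{\left(-5 - \left(- \frac{44}{5} - 4 s\right) + 2 \left(- \frac{44}{5} - 4 s\right)^{2}\right) + 3} = \sqrt{\left(-5 + \left(\frac{44}{5} + 4 s\right) + 2 \left(- \frac{44}{5} - 4 s\right)^{2}\right) + 3} = \sqrt{\left(\frac{19}{5} + 2 \left(- \frac{44}{5} - 4 s\right)^{2} + 4 s\right) + 3} = \sqrt{\frac{34}{5} + 2 \left(- \frac{44}{5} - 4 s\right)^{2} + 4 s}$)
$\frac{H{\left(-5 \right)}}{863} = \frac{\frac{1}{5} \sqrt{4042 + 800 \left(-5\right)^{2} + 3620 \left(-5\right)}}{863} = \frac{\sqrt{4042 + 800 \cdot 25 - 18100}}{5} \cdot \frac{1}{863} = \frac{\sqrt{4042 + 20000 - 18100}}{5} \cdot \frac{1}{863} = \frac{\sqrt{5942}}{5} \cdot \frac{1}{863} = \frac{\sqrt{5942}}{4315}$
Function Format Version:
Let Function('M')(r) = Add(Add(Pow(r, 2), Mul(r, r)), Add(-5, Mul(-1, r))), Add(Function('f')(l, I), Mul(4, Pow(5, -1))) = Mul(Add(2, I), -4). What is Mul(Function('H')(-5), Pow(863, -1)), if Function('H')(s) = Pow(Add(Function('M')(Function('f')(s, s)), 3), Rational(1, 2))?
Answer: Mul(Rational(1, 4315), Pow(5942, Rational(1, 2))) ≈ 0.017864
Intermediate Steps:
Function('f')(l, I) = Add(Rational(-44, 5), Mul(-4, I)) (Function('f')(l, I) = Add(Rational(-4, 5), Mul(Add(2, I), -4)) = Add(Rational(-4, 5), Add(-8, Mul(-4, I))) = Add(Rational(-44, 5), Mul(-4, I)))
Function('M')(r) = Add(-5, Mul(-1, r), Mul(2, Pow(r, 2))) (Function('M')(r) = Add(Add(Pow(r, 2), Pow(r, 2)), Add(-5, Mul(-1, r))) = Add(Mul(2, Pow(r, 2)), Add(-5, Mul(-1, r))) = Add(-5, Mul(-1, r), Mul(2, Pow(r, 2))))
Function('H')(s) = Pow(Add(Rational(34, 5), Mul(2, Pow(Add(Rational(-44, 5), Mul(-4, s)), 2)), Mul(4, s)), Rational(1, 2)) (Function('H')(s) = Pow(Add(Add(-5, Mul(-1, Add(Rational(-44, 5), Mul(-4, s))), Mul(2, Pow(Add(Rational(-44, 5), Mul(-4, s)), 2))), 3), Rational(1, 2)) = Pow(Add(Add(-5, Add(Rational(44, 5), Mul(4, s)), Mul(2, Pow(Add(Rational(-44, 5), Mul(-4, s)), 2))), 3), Rational(1, 2)) = Pow(Add(Add(Rational(19, 5), Mul(2, Pow(Add(Rational(-44, 5), Mul(-4, s)), 2)), Mul(4, s)), 3), Rational(1, 2)) = Pow(Add(Rational(34, 5), Mul(2, Pow(Add(Rational(-44, 5), Mul(-4, s)), 2)), Mul(4, s)), Rational(1, 2)))
Mul(Function('H')(-5), Pow(863, -1)) = Mul(Mul(Rational(1, 5), Pow(Add(4042, Mul(800, Pow(-5, 2)), Mul(3620, -5)), Rational(1, 2))), Pow(863, -1)) = Mul(Mul(Rational(1, 5), Pow(Add(4042, Mul(800, 25), -18100), Rational(1, 2))), Rational(1, 863)) = Mul(Mul(Rational(1, 5), Pow(Add(4042, 20000, -18100), Rational(1, 2))), Rational(1, 863)) = Mul(Mul(Rational(1, 5), Pow(5942, Rational(1, 2))), Rational(1, 863)) = Mul(Rational(1, 4315), Pow(5942, Rational(1, 2)))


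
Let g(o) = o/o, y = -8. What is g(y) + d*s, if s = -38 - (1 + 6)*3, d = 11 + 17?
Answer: -1651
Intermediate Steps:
d = 28
s = -59 (s = -38 - 7*3 = -38 - 1*21 = -38 - 21 = -59)
g(o) = 1
g(y) + d*s = 1 + 28*(-59) = 1 - 1652 = -1651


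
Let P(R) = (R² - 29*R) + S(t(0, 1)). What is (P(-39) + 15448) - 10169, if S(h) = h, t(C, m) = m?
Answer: 7932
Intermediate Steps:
P(R) = 1 + R² - 29*R (P(R) = (R² - 29*R) + 1 = 1 + R² - 29*R)
(P(-39) + 15448) - 10169 = ((1 + (-39)² - 29*(-39)) + 15448) - 10169 = ((1 + 1521 + 1131) + 15448) - 10169 = (2653 + 15448) - 10169 = 18101 - 10169 = 7932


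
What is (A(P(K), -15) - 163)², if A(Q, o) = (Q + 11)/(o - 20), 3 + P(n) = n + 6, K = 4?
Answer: 32752729/1225 ≈ 26737.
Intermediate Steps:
P(n) = 3 + n (P(n) = -3 + (n + 6) = -3 + (6 + n) = 3 + n)
A(Q, o) = (11 + Q)/(-20 + o)
(A(P(K), -15) - 163)² = ((11 + (3 + 4))/(-20 - 15) - 163)² = ((11 + 7)/(-35) - 163)² = (-1/35*18 - 163)² = (-18/35 - 163)² = (-5723/35)² = 32752729/1225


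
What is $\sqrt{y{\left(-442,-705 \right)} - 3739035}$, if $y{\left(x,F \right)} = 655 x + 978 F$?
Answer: $i \sqrt{4718035} \approx 2172.1 i$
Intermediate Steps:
$\sqrt{y{\left(-442,-705 \right)} - 3739035} = \sqrt{\left(655 \left(-442\right) + 978 \left(-705\right)\right) - 3739035} = \sqrt{\left(-289510 - 689490\right) - 3739035} = \sqrt{-979000 - 3739035} = \sqrt{-4718035} = i \sqrt{4718035}$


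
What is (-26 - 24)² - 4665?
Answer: -2165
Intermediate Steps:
(-26 - 24)² - 4665 = (-50)² - 4665 = 2500 - 4665 = -2165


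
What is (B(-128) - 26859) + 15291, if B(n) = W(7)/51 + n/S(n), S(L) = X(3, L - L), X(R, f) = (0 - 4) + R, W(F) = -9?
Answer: -194483/17 ≈ -11440.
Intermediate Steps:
X(R, f) = -4 + R
S(L) = -1 (S(L) = -4 + 3 = -1)
B(n) = -3/17 - n (B(n) = -9/51 + n/(-1) = -9*1/51 + n*(-1) = -3/17 - n)
(B(-128) - 26859) + 15291 = ((-3/17 - 1*(-128)) - 26859) + 15291 = ((-3/17 + 128) - 26859) + 15291 = (2173/17 - 26859) + 15291 = -454430/17 + 15291 = -194483/17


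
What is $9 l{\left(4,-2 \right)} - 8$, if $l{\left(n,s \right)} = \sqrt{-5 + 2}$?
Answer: $-8 + 9 i \sqrt{3} \approx -8.0 + 15.588 i$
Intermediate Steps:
$l{\left(n,s \right)} = i \sqrt{3}$ ($l{\left(n,s \right)} = \sqrt{-3} = i \sqrt{3}$)
$9 l{\left(4,-2 \right)} - 8 = 9 i \sqrt{3} - 8 = -8 + 9 i \sqrt{3}$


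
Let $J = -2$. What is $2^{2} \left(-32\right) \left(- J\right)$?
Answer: $-256$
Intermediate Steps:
$2^{2} \left(-32\right) \left(- J\right) = 2^{2} \left(-32\right) \left(\left(-1\right) \left(-2\right)\right) = 4 \left(-32\right) 2 = \left(-128\right) 2 = -256$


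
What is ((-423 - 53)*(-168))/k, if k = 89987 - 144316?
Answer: -79968/54329 ≈ -1.4719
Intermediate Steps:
k = -54329
((-423 - 53)*(-168))/k = ((-423 - 53)*(-168))/(-54329) = -476*(-168)*(-1/54329) = 79968*(-1/54329) = -79968/54329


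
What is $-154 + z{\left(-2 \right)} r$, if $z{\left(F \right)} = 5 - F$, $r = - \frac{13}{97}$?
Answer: $- \frac{15029}{97} \approx -154.94$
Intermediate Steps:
$r = - \frac{13}{97}$ ($r = \left(-13\right) \frac{1}{97} = - \frac{13}{97} \approx -0.13402$)
$-154 + z{\left(-2 \right)} r = -154 + \left(5 - -2\right) \left(- \frac{13}{97}\right) = -154 + \left(5 + 2\right) \left(- \frac{13}{97}\right) = -154 + 7 \left(- \frac{13}{97}\right) = -154 - \frac{91}{97} = - \frac{15029}{97}$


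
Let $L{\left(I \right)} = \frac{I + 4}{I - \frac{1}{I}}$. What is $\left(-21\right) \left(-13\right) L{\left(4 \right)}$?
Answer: $\frac{2912}{5} \approx 582.4$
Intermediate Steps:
$L{\left(I \right)} = \frac{4 + I}{I - \frac{1}{I}}$
$\left(-21\right) \left(-13\right) L{\left(4 \right)} = \left(-21\right) \left(-13\right) \frac{4 \left(4 + 4\right)}{-1 + 4^{2}} = 273 \cdot 4 \frac{1}{-1 + 16} \cdot 8 = 273 \cdot 4 \cdot \frac{1}{15} \cdot 8 = 273 \cdot \frac{32}{15} = \frac{2912}{5}$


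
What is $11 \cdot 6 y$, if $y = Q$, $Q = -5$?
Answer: $-330$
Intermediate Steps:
$y = -5$
$11 \cdot 6 y = 11 \cdot 6 \left(-5\right) = 66 \left(-5\right) = -330$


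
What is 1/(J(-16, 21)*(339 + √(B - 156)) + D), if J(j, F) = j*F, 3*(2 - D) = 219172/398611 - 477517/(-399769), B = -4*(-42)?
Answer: -26031120491889769161464874393/2964702208881034102346183440456273 + 153577844762729303939184288*√3/2964702208881034102346183440456273 ≈ -8.6906e-6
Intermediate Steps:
B = 168
D = 678152224999/478056962577 (D = 2 - (219172/398611 - 477517/(-399769))/3 = 2 - (219172*(1/398611) - 477517*(-1/399769))/3 = 2 - (219172/398611 + 477517/399769)/3 = 2 - ⅓*277961700155/159352320859 = 2 - 277961700155/478056962577 = 678152224999/478056962577 ≈ 1.4186)
J(j, F) = F*j
1/(J(-16, 21)*(339 + √(B - 156)) + D) = 1/((21*(-16))*(339 + √(168 - 156)) + 678152224999/478056962577) = 1/(-336*(339 + √12) + 678152224999/478056962577) = 1/(-336*(339 + 2*√3) + 678152224999/478056962577) = 1/((-113904 - 672*√3) + 678152224999/478056962577) = 1/(-54451922113145609/478056962577 - 672*√3)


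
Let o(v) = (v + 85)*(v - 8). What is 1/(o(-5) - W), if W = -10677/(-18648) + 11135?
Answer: -6216/75683359 ≈ -8.2132e-5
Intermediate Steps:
o(v) = (-8 + v)*(85 + v) (o(v) = (85 + v)*(-8 + v) = (-8 + v)*(85 + v))
W = 69218719/6216 (W = -10677*(-1/18648) + 11135 = 3559/6216 + 11135 = 69218719/6216 ≈ 11136.)
1/(o(-5) - W) = 1/((-680 + (-5)**2 + 77*(-5)) - 1*69218719/6216) = 1/((-680 + 25 - 385) - 69218719/6216) = 1/(-1040 - 69218719/6216) = 1/(-75683359/6216) = -6216/75683359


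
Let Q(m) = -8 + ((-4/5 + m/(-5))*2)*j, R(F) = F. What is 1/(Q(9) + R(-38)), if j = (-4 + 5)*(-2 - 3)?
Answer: -1/20 ≈ -0.050000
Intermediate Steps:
j = -5 (j = 1*(-5) = -5)
Q(m) = 2*m (Q(m) = -8 + ((-4/5 + m/(-5))*2)*(-5) = -8 + ((-4*⅕ + m*(-⅕))*2)*(-5) = -8 + ((-⅘ - m/5)*2)*(-5) = -8 + (-8/5 - 2*m/5)*(-5) = -8 + (8 + 2*m) = 2*m)
1/(Q(9) + R(-38)) = 1/(2*9 - 38) = 1/(18 - 38) = 1/(-20) = -1/20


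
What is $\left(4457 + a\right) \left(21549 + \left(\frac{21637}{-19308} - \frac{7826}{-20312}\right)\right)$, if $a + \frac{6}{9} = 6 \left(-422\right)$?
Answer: $\frac{1524592778427452}{36767259} \approx 4.1466 \cdot 10^{7}$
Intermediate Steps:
$a = - \frac{7598}{3}$ ($a = - \frac{2}{3} + 6 \left(-422\right) = - \frac{2}{3} - 2532 = - \frac{7598}{3} \approx -2532.7$)
$\left(4457 + a\right) \left(21549 + \left(\frac{21637}{-19308} - \frac{7826}{-20312}\right)\right) = \left(4457 - \frac{7598}{3}\right) \left(21549 + \left(\frac{21637}{-19308} - \frac{7826}{-20312}\right)\right) = \frac{5773 \left(21549 + \left(21637 \left(- \frac{1}{19308}\right) - - \frac{3913}{10156}\right)\right)}{3} = \frac{5773 \left(21549 + \left(- \frac{21637}{19308} + \frac{3913}{10156}\right)\right)}{3} = \frac{5773 \left(21549 - \frac{9012073}{12255753}\right)}{3} = \frac{5773}{3} \cdot \frac{264090209324}{12255753} = \frac{1524592778427452}{36767259}$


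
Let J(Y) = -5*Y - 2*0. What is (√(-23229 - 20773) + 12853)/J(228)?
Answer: -12853/1140 - 7*I*√898/1140 ≈ -11.275 - 0.18401*I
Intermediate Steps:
J(Y) = -5*Y (J(Y) = -5*Y + 0 = -5*Y)
(√(-23229 - 20773) + 12853)/J(228) = (√(-23229 - 20773) + 12853)/((-5*228)) = (√(-44002) + 12853)/(-1140) = (7*I*√898 + 12853)*(-1/1140) = (12853 + 7*I*√898)*(-1/1140) = -12853/1140 - 7*I*√898/1140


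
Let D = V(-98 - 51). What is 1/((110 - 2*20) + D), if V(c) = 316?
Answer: 1/386 ≈ 0.0025907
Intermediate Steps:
D = 316
1/((110 - 2*20) + D) = 1/((110 - 2*20) + 316) = 1/((110 - 40) + 316) = 1/(70 + 316) = 1/386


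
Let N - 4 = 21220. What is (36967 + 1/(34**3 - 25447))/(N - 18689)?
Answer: 102450344/7025499 ≈ 14.583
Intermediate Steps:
N = 21224 (N = 4 + 21220 = 21224)
(36967 + 1/(34**3 - 25447))/(N - 18689) = (36967 + 1/(34**3 - 25447))/(21224 - 18689) = (36967 + 1/(39304 - 25447))/2535 = (36967 + 1/13857)*(1/2535) = (512251720/13857)*(1/2535) = 102450344/7025499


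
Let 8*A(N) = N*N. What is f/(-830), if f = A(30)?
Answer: -45/332 ≈ -0.13554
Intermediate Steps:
A(N) = N**2/8 (A(N) = (N*N)/8 = N**2/8)
f = 225/2 (f = (1/8)*30**2 = (1/8)*900 = 225/2 ≈ 112.50)
f/(-830) = (225/2)/(-830) = (225/2)*(-1/830) = -45/332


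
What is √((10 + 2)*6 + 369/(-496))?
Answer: 3*√121737/124 ≈ 8.4413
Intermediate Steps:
√((10 + 2)*6 + 369/(-496)) = √(12*6 + 369*(-1/496)) = √(72 - 369/496) = √(35343/496) = 3*√121737/124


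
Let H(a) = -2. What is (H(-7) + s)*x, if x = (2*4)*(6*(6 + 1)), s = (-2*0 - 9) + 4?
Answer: -2352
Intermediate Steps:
s = -5 (s = (0 - 9) + 4 = -9 + 4 = -5)
x = 336 (x = 8*(6*7) = 8*42 = 336)
(H(-7) + s)*x = (-2 - 5)*336 = -7*336 = -2352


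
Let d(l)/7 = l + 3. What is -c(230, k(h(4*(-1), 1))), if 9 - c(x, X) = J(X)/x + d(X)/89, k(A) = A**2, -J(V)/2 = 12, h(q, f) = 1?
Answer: -89963/10235 ≈ -8.7897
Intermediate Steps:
J(V) = -24 (J(V) = -2*12 = -24)
d(l) = 21 + 7*l (d(l) = 7*(l + 3) = 7*(3 + l) = 21 + 7*l)
c(x, X) = 780/89 + 24/x - 7*X/89 (c(x, X) = 9 - (-24/x + (21 + 7*X)/89) = 9 - (-24/x + (21 + 7*X)*(1/89)) = 9 - (-24/x + (21/89 + 7*X/89)) = 9 - (21/89 - 24/x + 7*X/89) = 9 + (-21/89 + 24/x - 7*X/89) = 780/89 + 24/x - 7*X/89)
-c(230, k(h(4*(-1), 1))) = -(2136 + 230*(780 - 7*1**2))/(89*230) = -(2136 + 230*(780 - 7*1))/(89*230) = -(2136 + 230*(780 - 7))/(89*230) = -(2136 + 230*773)/(89*230) = -(2136 + 177790)/(89*230) = -179926/(89*230) = -1*89963/10235 = -89963/10235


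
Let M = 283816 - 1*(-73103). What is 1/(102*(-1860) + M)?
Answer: 1/167199 ≈ 5.9809e-6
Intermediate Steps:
M = 356919 (M = 283816 + 73103 = 356919)
1/(102*(-1860) + M) = 1/(102*(-1860) + 356919) = 1/(-189720 + 356919) = 1/167199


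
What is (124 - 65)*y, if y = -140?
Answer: -8260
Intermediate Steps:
(124 - 65)*y = (124 - 65)*(-140) = 59*(-140) = -8260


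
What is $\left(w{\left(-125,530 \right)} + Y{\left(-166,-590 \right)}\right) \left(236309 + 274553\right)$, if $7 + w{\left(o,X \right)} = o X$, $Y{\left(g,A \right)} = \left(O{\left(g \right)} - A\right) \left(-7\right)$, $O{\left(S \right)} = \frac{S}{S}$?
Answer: $-35961619628$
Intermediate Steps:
$O{\left(S \right)} = 1$
$Y{\left(g,A \right)} = -7 + 7 A$ ($Y{\left(g,A \right)} = \left(1 - A\right) \left(-7\right) = -7 + 7 A$)
$w{\left(o,X \right)} = -7 + X o$ ($w{\left(o,X \right)} = -7 + o X = -7 + X o$)
$\left(w{\left(-125,530 \right)} + Y{\left(-166,-590 \right)}\right) \left(236309 + 274553\right) = \left(\left(-7 + 530 \left(-125\right)\right) + \left(-7 + 7 \left(-590\right)\right)\right) \left(236309 + 274553\right) = \left(\left(-7 - 66250\right) - 4137\right) 510862 = \left(-66257 - 4137\right) 510862 = \left(-70394\right) 510862 = -35961619628$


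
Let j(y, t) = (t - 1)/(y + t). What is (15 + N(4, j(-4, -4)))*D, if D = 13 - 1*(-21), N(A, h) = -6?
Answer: 306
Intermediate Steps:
j(y, t) = (-1 + t)/(t + y)
D = 34 (D = 13 + 21 = 34)
(15 + N(4, j(-4, -4)))*D = (15 - 6)*34 = 9*34 = 306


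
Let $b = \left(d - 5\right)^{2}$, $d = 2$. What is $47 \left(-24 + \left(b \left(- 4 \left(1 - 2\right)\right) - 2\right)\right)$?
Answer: $470$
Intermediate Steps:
$b = 9$ ($b = \left(2 - 5\right)^{2} = \left(-3\right)^{2} = 9$)
$47 \left(-24 + \left(b \left(- 4 \left(1 - 2\right)\right) - 2\right)\right) = 47 \left(-24 - \left(2 - 9 \left(- 4 \left(1 - 2\right)\right)\right)\right) = 47 \left(-24 - \left(2 - 9 \left(\left(-4\right) \left(-1\right)\right)\right)\right) = 47 \left(-24 + \left(9 \cdot 4 - 2\right)\right) = 47 \left(-24 + \left(36 - 2\right)\right) = 47 \left(-24 + 34\right) = 47 \cdot 10 = 470$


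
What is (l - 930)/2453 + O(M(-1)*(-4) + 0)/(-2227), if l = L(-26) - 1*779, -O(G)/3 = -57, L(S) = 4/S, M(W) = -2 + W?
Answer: -54934732/71016803 ≈ -0.77355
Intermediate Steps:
O(G) = 171 (O(G) = -3*(-57) = 171)
l = -10129/13 (l = 4/(-26) - 1*779 = 4*(-1/26) - 779 = -2/13 - 779 = -10129/13 ≈ -779.15)
(l - 930)/2453 + O(M(-1)*(-4) + 0)/(-2227) = (-10129/13 - 930)/2453 + 171/(-2227) = -22219/13*1/2453 + 171*(-1/2227) = -22219/31889 - 171/2227 = -54934732/71016803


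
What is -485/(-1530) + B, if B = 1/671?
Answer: 65393/205326 ≈ 0.31848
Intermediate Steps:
B = 1/671 ≈ 0.0014903
-485/(-1530) + B = -485/(-1530) + 1/671 = -485*(-1/1530) + 1/671 = 97/306 + 1/671 = 65393/205326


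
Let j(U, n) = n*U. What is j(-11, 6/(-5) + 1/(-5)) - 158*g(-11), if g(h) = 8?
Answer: -6243/5 ≈ -1248.6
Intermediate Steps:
j(U, n) = U*n
j(-11, 6/(-5) + 1/(-5)) - 158*g(-11) = -11*(6/(-5) + 1/(-5)) - 158*8 = -11*(6*(-⅕) + 1*(-⅕)) - 1264 = -11*(-6/5 - ⅕) - 1264 = -11*(-7/5) - 1264 = 77/5 - 1264 = -6243/5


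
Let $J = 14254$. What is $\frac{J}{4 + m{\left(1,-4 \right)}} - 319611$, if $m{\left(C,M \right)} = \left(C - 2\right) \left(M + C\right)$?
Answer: $- \frac{2223023}{7} \approx -3.1757 \cdot 10^{5}$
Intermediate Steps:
$m{\left(C,M \right)} = \left(-2 + C\right) \left(C + M\right)$
$\frac{J}{4 + m{\left(1,-4 \right)}} - 319611 = \frac{14254}{4 + \left(1^{2} - 2 - -8 + 1 \left(-4\right)\right)} - 319611 = \frac{14254}{4 + \left(1 - 2 + 8 - 4\right)} - 319611 = \frac{14254}{4 + 3} - 319611 = \frac{14254}{7} - 319611 = - \frac{2223023}{7}$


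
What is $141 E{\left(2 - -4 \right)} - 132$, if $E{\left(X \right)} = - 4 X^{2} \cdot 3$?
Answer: $-61044$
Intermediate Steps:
$E{\left(X \right)} = - 12 X^{2}$
$141 E{\left(2 - -4 \right)} - 132 = 141 \left(- 12 \left(2 - -4\right)^{2}\right) - 132 = 141 \left(- 12 \left(2 + 4\right)^{2}\right) - 132 = 141 \left(- 12 \cdot 6^{2}\right) - 132 = 141 \left(\left(-12\right) 36\right) - 132 = 141 \left(-432\right) - 132 = -60912 - 132 = -61044$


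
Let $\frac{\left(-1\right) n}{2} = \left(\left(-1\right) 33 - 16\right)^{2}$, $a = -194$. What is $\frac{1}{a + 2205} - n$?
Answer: $\frac{9656823}{2011} \approx 4802.0$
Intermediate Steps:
$n = -4802$ ($n = - 2 \left(\left(-1\right) 33 - 16\right)^{2} = - 2 \left(-33 - 16\right)^{2} = - 2 \left(-49\right)^{2} = \left(-2\right) 2401 = -4802$)
$\frac{1}{a + 2205} - n = \frac{1}{-194 + 2205} - -4802 = \frac{1}{2011} + 4802 = \frac{9656823}{2011}$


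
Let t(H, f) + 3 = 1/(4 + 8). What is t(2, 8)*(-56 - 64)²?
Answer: -42000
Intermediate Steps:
t(H, f) = -35/12 (t(H, f) = -3 + 1/(4 + 8) = -3 + 1/12 = -35/12)
t(2, 8)*(-56 - 64)² = -35*(-56 - 64)²/12 = -35/12*(-120)² = -35/12*14400 = -42000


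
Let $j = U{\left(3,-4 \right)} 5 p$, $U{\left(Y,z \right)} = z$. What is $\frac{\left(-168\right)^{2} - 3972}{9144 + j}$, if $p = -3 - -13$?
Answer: $\frac{141}{52} \approx 2.7115$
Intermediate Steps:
$p = 10$ ($p = -3 + 13 = 10$)
$j = -200$ ($j = \left(-4\right) 5 \cdot 10 = \left(-20\right) 10 = -200$)
$\frac{\left(-168\right)^{2} - 3972}{9144 + j} = \frac{\left(-168\right)^{2} - 3972}{9144 - 200} = \frac{28224 - 3972}{8944} = 24252 \cdot \frac{1}{8944} = \frac{141}{52}$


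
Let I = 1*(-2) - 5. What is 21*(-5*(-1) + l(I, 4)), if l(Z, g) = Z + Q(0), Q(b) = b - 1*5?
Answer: -147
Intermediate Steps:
I = -7 (I = -2 - 5 = -7)
Q(b) = -5 + b (Q(b) = b - 5 = -5 + b)
l(Z, g) = -5 + Z (l(Z, g) = Z + (-5 + 0) = Z - 5 = -5 + Z)
21*(-5*(-1) + l(I, 4)) = 21*(-5*(-1) + (-5 - 7)) = 21*(5 - 12) = 21*(-7) = -147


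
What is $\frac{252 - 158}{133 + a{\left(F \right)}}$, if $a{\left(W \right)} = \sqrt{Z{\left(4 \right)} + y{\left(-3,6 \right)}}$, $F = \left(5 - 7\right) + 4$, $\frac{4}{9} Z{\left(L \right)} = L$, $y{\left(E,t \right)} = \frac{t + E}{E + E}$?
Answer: $\frac{25004}{35361} - \frac{94 \sqrt{34}}{35361} \approx 0.69161$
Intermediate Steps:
$y{\left(E,t \right)} = \frac{E + t}{2 E}$
$Z{\left(L \right)} = \frac{9 L}{4}$
$F = 2$ ($F = -2 + 4 = 2$)
$a{\left(W \right)} = \frac{\sqrt{34}}{2}$ ($a{\left(W \right)} = \sqrt{\frac{9}{4} \cdot 4 + \frac{-3 + 6}{2 \left(-3\right)}} = \sqrt{9 + \frac{1}{2} \left(- \frac{1}{3}\right) 3} = \sqrt{9 - \frac{1}{2}} = \sqrt{\frac{17}{2}} = \frac{\sqrt{34}}{2}$)
$\frac{252 - 158}{133 + a{\left(F \right)}} = \frac{252 - 158}{133 + \frac{\sqrt{34}}{2}} = \frac{94}{133 + \frac{\sqrt{34}}{2}}$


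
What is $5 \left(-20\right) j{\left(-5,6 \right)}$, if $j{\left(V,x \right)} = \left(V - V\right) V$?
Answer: $0$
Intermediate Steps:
$j{\left(V,x \right)} = 0$ ($j{\left(V,x \right)} = 0 V = 0$)
$5 \left(-20\right) j{\left(-5,6 \right)} = 5 \left(-20\right) 0 = \left(-100\right) 0 = 0$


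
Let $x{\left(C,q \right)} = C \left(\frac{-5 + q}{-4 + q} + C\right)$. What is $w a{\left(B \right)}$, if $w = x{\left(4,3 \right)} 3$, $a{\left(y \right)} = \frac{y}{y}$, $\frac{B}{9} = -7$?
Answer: $72$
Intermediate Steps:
$B = -63$ ($B = 9 \left(-7\right) = -63$)
$a{\left(y \right)} = 1$
$x{\left(C,q \right)} = C \left(C + \frac{-5 + q}{-4 + q}\right)$ ($x{\left(C,q \right)} = C \left(\frac{-5 + q}{-4 + q} + C\right) = C \left(C + \frac{-5 + q}{-4 + q}\right)$)
$w = 72$ ($w = \frac{4 \left(-5 + 3 - 16 + 4 \cdot 3\right)}{-4 + 3} \cdot 3 = \frac{4 \left(-5 + 3 - 16 + 12\right)}{-1} \cdot 3 = 4 \left(-1\right) \left(-6\right) 3 = 24 \cdot 3 = 72$)
$w a{\left(B \right)} = 72 \cdot 1 = 72$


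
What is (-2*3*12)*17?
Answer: -1224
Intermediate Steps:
(-2*3*12)*17 = -6*12*17 = -72*17 = -1224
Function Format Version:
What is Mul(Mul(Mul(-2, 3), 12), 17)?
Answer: -1224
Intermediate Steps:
Mul(Mul(Mul(-2, 3), 12), 17) = Mul(Mul(-6, 12), 17) = Mul(-72, 17) = -1224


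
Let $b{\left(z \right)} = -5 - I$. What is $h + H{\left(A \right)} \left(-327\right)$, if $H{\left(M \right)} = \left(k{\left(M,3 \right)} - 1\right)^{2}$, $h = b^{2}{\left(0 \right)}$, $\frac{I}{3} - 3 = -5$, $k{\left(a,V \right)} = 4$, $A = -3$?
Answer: $-2942$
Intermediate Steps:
$I = -6$ ($I = 9 + 3 \left(-5\right) = 9 - 15 = -6$)
$b{\left(z \right)} = 1$ ($b{\left(z \right)} = -5 - -6 = -5 + 6 = 1$)
$h = 1$ ($h = 1^{2} = 1$)
$H{\left(M \right)} = 9$ ($H{\left(M \right)} = \left(4 - 1\right)^{2} = 3^{2} = 9$)
$h + H{\left(A \right)} \left(-327\right) = 1 + 9 \left(-327\right) = 1 - 2943 = -2942$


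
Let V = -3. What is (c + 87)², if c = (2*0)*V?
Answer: 7569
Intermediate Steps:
c = 0 (c = (2*0)*(-3) = 0*(-3) = 0)
(c + 87)² = (0 + 87)² = 87² = 7569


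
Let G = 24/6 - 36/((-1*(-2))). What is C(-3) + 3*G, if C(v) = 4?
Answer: -38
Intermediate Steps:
G = -14 (G = 24*(⅙) - 36/2 = 4 - 36*½ = 4 - 18 = -14)
C(-3) + 3*G = 4 + 3*(-14) = 4 - 42 = -38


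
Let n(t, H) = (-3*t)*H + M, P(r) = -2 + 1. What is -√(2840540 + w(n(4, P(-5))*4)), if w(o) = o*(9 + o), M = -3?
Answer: -4*√177635 ≈ -1685.9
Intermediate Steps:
P(r) = -1
n(t, H) = -3 - 3*H*t (n(t, H) = (-3*t)*H - 3 = -3*H*t - 3 = -3 - 3*H*t)
-√(2840540 + w(n(4, P(-5))*4)) = -√(2840540 + ((-3 - 3*(-1)*4)*4)*(9 + (-3 - 3*(-1)*4)*4)) = -√(2840540 + ((-3 + 12)*4)*(9 + (-3 + 12)*4)) = -√(2840540 + (9*4)*(9 + 9*4)) = -√(2840540 + 36*(9 + 36)) = -√(2840540 + 36*45) = -√(2840540 + 1620) = -√2842160 = -4*√177635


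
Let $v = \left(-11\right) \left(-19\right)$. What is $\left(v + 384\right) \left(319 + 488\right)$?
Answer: $478551$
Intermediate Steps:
$v = 209$
$\left(v + 384\right) \left(319 + 488\right) = \left(209 + 384\right) \left(319 + 488\right) = 593 \cdot 807 = 478551$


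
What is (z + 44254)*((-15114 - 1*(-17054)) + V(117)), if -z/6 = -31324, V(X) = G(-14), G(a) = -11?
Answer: 447909942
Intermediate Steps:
V(X) = -11
z = 187944 (z = -6*(-31324) = 187944)
(z + 44254)*((-15114 - 1*(-17054)) + V(117)) = (187944 + 44254)*((-15114 - 1*(-17054)) - 11) = 232198*((-15114 + 17054) - 11) = 232198*(1940 - 11) = 232198*1929 = 447909942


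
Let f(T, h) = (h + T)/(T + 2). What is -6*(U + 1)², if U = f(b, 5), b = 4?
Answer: -75/2 ≈ -37.500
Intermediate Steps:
f(T, h) = (T + h)/(2 + T)
U = 3/2 (U = (4 + 5)/(2 + 4) = 9/6 = (⅙)*9 = 3/2 ≈ 1.5000)
-6*(U + 1)² = -6*(3/2 + 1)² = -6*(5/2)² = -6*25/4 = -75/2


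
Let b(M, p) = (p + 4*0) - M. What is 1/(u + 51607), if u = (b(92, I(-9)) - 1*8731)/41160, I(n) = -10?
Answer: 41160/2124135287 ≈ 1.9377e-5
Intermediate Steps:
b(M, p) = p - M (b(M, p) = (p + 0) - M = p - M)
u = -8833/41160 (u = ((-10 - 1*92) - 1*8731)/41160 = ((-10 - 92) - 8731)*(1/41160) = (-102 - 8731)*(1/41160) = -8833*1/41160 = -8833/41160 ≈ -0.21460)
1/(u + 51607) = 1/(-8833/41160 + 51607) = 1/(2124135287/41160) = 41160/2124135287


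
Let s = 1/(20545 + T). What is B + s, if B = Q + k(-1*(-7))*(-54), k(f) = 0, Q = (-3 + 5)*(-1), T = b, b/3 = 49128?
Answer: -335857/167929 ≈ -2.0000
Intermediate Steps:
b = 147384 (b = 3*49128 = 147384)
T = 147384
Q = -2 (Q = 2*(-1) = -2)
s = 1/167929 (s = 1/(20545 + 147384) = 1/167929 ≈ 5.9549e-6)
B = -2 (B = -2 + 0*(-54) = -2 + 0 = -2)
B + s = -2 + 1/167929 = -335857/167929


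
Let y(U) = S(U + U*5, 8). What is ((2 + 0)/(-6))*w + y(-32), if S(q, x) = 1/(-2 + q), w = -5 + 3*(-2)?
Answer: 2131/582 ≈ 3.6615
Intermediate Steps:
w = -11 (w = -5 - 6 = -11)
y(U) = 1/(-2 + 6*U) (y(U) = 1/(-2 + (U + U*5)) = 1/(-2 + (U + 5*U)) = 1/(-2 + 6*U))
((2 + 0)/(-6))*w + y(-32) = ((2 + 0)/(-6))*(-11) + 1/(2*(-1 + 3*(-32))) = (2*(-1/6))*(-11) + 1/(2*(-1 - 96)) = -1/3*(-11) + (1/2)/(-97) = 11/3 + (1/2)*(-1/97) = 11/3 - 1/194 = 2131/582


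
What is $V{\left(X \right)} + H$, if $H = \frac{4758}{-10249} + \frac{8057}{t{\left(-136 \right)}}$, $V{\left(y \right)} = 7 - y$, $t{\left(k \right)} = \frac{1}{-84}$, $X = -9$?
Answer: $- \frac{6936240986}{10249} \approx -6.7677 \cdot 10^{5}$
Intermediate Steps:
$t{\left(k \right)} = - \frac{1}{84}$
$H = - \frac{6936404970}{10249}$ ($H = \frac{4758}{-10249} + \frac{8057}{- \frac{1}{84}} = 4758 \left(- \frac{1}{10249}\right) + 8057 \left(-84\right) = - \frac{4758}{10249} - 676788 = - \frac{6936404970}{10249} \approx -6.7679 \cdot 10^{5}$)
$V{\left(X \right)} + H = \left(7 - -9\right) - \frac{6936404970}{10249} = \left(7 + 9\right) - \frac{6936404970}{10249} = 16 - \frac{6936404970}{10249} = - \frac{6936240986}{10249}$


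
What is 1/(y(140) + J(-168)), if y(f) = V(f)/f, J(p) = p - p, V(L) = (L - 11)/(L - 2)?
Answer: 6440/43 ≈ 149.77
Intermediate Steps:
V(L) = (-11 + L)/(-2 + L)
J(p) = 0
y(f) = (-11 + f)/(f*(-2 + f)) (y(f) = ((-11 + f)/(-2 + f))/f = (-11 + f)/(f*(-2 + f)))
1/(y(140) + J(-168)) = 1/((-11 + 140)/(140*(-2 + 140)) + 0) = 1/((1/140)*129/138 + 0) = 1/((1/140)*(1/138)*129 + 0) = 1/(43/6440 + 0) = 1/(43/6440) = 6440/43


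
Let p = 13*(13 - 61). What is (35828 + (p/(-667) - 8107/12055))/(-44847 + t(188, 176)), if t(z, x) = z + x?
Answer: -288083777131/357673790855 ≈ -0.80544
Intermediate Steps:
p = -624 (p = 13*(-48) = -624)
t(z, x) = x + z
(35828 + (p/(-667) - 8107/12055))/(-44847 + t(188, 176)) = (35828 + (-624/(-667) - 8107/12055))/(-44847 + (176 + 188)) = (35828 + (-624*(-1/667) - 8107*1/12055))/(-44847 + 364) = (35828 + (624/667 - 8107/12055))/(-44483) = (35828 + 2114951/8040685)*(-1/44483) = (288083777131/8040685)*(-1/44483) = -288083777131/357673790855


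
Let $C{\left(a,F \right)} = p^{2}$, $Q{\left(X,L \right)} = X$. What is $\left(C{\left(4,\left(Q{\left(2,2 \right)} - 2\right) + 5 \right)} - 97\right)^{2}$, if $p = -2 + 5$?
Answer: $7744$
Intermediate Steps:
$p = 3$
$C{\left(a,F \right)} = 9$ ($C{\left(a,F \right)} = 3^{2} = 9$)
$\left(C{\left(4,\left(Q{\left(2,2 \right)} - 2\right) + 5 \right)} - 97\right)^{2} = \left(9 - 97\right)^{2} = \left(-88\right)^{2} = 7744$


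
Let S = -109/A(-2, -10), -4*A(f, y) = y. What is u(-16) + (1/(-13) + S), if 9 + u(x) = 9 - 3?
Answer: -3034/65 ≈ -46.677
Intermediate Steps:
A(f, y) = -y/4
u(x) = -3 (u(x) = -9 + (9 - 3) = -9 + 6 = -3)
S = -218/5 (S = -109/((-¼*(-10))) = -109/5/2 = -109*⅖ = -218/5 ≈ -43.600)
u(-16) + (1/(-13) + S) = -3 + (1/(-13) - 218/5) = -3 + (-1/13 - 218/5) = -3 - 2839/65 = -3034/65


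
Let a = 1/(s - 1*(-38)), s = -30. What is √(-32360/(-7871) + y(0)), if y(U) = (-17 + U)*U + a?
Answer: 3*√466577138/31484 ≈ 2.0582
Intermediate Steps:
a = ⅛ (a = 1/(-30 - 1*(-38)) = 1/(-30 + 38) = 1/8 = ⅛ ≈ 0.12500)
y(U) = ⅛ + U*(-17 + U) (y(U) = (-17 + U)*U + ⅛ = U*(-17 + U) + ⅛ = ⅛ + U*(-17 + U))
√(-32360/(-7871) + y(0)) = √(-32360/(-7871) + (⅛ + 0² - 17*0)) = √(-32360*(-1)/7871 + (⅛ + 0 + 0)) = √(-1*(-32360/7871) + ⅛) = √(32360/7871 + ⅛) = √(266751/62968) = 3*√466577138/31484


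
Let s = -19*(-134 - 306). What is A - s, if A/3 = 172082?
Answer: 507886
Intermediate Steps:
A = 516246 (A = 3*172082 = 516246)
s = 8360 (s = -19*(-440) = 8360)
A - s = 516246 - 1*8360 = 516246 - 8360 = 507886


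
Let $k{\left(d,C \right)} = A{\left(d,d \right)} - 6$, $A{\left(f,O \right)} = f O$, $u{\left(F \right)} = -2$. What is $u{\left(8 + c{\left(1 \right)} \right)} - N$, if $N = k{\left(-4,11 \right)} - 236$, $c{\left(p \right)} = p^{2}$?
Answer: $224$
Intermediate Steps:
$A{\left(f,O \right)} = O f$
$k{\left(d,C \right)} = -6 + d^{2}$ ($k{\left(d,C \right)} = d d - 6 = d^{2} - 6 = -6 + d^{2}$)
$N = -226$ ($N = \left(-6 + \left(-4\right)^{2}\right) - 236 = \left(-6 + 16\right) - 236 = 10 - 236 = -226$)
$u{\left(8 + c{\left(1 \right)} \right)} - N = -2 - -226 = -2 + 226 = 224$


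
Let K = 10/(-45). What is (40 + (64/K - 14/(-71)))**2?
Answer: 309548836/5041 ≈ 61406.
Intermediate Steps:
K = -2/9 (K = 10*(-1/45) = -2/9 ≈ -0.22222)
(40 + (64/K - 14/(-71)))**2 = (40 + (64/(-2/9) - 14/(-71)))**2 = (40 + (64*(-9/2) - 14*(-1/71)))**2 = (40 + (-288 + 14/71))**2 = (40 - 20434/71)**2 = (-17594/71)**2 = 309548836/5041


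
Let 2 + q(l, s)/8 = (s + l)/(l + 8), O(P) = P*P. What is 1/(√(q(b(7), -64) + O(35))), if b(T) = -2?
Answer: √1121/1121 ≈ 0.029867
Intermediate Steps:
O(P) = P²
q(l, s) = -16 + 8*(l + s)/(8 + l) (q(l, s) = -16 + 8*((s + l)/(l + 8)) = -16 + 8*((l + s)/(8 + l)) = -16 + 8*(l + s)/(8 + l))
1/(√(q(b(7), -64) + O(35))) = 1/(√(8*(-16 - 64 - 1*(-2))/(8 - 2) + 35²)) = 1/(√(8*(-16 - 64 + 2)/6 + 1225)) = 1/(√(8*(⅙)*(-78) + 1225)) = 1/(√(-104 + 1225)) = 1/(√1121) = √1121/1121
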